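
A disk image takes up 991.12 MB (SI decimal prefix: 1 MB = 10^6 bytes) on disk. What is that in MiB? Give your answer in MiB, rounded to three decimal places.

991.12 MB = 991.12 × 10^6 bytes = 991,120,000 bytes
1 MiB = 1,048,576 bytes
991,120,000 / 1,048,576 = 945.206 MiB

945.206 MiB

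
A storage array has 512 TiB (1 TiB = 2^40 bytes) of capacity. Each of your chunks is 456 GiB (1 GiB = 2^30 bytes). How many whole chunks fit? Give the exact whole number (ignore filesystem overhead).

1,149

Capacity: 512 TiB = 562,949,953,421,312 bytes
Per item: 456 GiB = 489,626,271,744 bytes
⌊562,949,953,421,312 / 489,626,271,744⌋ = 1,149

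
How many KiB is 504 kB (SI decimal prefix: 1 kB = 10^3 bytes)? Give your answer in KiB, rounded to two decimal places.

504 kB = 504 × 10^3 bytes = 504,000 bytes
1 KiB = 2^10 bytes = 1,024 bytes
504,000 / 1,024 = 492.19 KiB

492.19 KiB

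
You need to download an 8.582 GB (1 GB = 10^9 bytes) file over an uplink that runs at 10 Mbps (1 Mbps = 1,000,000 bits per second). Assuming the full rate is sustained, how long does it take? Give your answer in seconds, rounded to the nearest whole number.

6,866 seconds

8.582 GB = 8,582,000,000 bytes = 68,656,000,000 bits
10 Mbps = 10,000,000 bits/s
time = 68,656,000,000 / 10,000,000 = 6,866 s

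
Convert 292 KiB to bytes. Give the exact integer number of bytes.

299,008 bytes

292 × 1,024 = 299,008 bytes  (1 KiB = 2^10 bytes)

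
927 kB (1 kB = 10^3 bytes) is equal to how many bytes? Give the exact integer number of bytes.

927,000 bytes

927 × 1,000 = 927,000 bytes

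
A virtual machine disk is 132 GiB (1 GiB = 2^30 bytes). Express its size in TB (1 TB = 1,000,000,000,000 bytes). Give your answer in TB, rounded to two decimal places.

132 GiB × 1,073,741,824 bytes/GiB = 141,733,920,768 bytes
1 TB = 10^12 bytes = 1,000,000,000,000 bytes
141,733,920,768 / 1,000,000,000,000 = 0.14 TB

0.14 TB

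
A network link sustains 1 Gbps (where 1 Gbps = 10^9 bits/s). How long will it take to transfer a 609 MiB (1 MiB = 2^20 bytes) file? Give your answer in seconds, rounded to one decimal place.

609 MiB = 638,582,784 bytes = 5,108,662,272 bits
1 Gbps = 1,000,000,000 bits/s
time = 5,108,662,272 / 1,000,000,000 = 5.1 s

5.1 seconds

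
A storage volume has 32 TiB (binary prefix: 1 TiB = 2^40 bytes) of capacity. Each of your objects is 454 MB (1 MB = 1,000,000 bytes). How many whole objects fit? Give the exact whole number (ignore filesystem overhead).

77,498

Capacity: 32 TiB = 35,184,372,088,832 bytes
Per item: 454 MB = 454,000,000 bytes
⌊35,184,372,088,832 / 454,000,000⌋ = 77,498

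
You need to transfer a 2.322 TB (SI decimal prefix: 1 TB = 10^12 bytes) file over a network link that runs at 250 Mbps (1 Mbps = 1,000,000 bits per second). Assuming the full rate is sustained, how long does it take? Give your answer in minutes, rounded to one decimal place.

1,238.4 minutes

2.322 TB = 2,322,000,000,000 bytes = 18,576,000,000,000 bits
250 Mbps = 250,000,000 bits/s
time = 18,576,000,000,000 / 250,000,000 = 74,304.00 s
74,304.00 s / 60 = 1,238.4 minutes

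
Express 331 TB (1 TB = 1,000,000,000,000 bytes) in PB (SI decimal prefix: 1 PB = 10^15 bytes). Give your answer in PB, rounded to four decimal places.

0.3310 PB

331 TB = 331 × 10^12 bytes = 331,000,000,000,000 bytes
1 PB = 10^15 bytes = 1,000,000,000,000,000 bytes
331,000,000,000,000 / 1,000,000,000,000,000 = 0.3310 PB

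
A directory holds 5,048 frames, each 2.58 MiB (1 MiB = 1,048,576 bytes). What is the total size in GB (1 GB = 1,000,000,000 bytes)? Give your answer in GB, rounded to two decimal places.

13.66 GB

Total = 5,048 × 2.58 MiB = 13023.84 MiB
= 13023.84 × 1,048,576 bytes = 13,656,486,051.84 bytes
1 GB = 1,000,000,000 bytes
13,656,486,051.84 / 1,000,000,000 = 13.66 GB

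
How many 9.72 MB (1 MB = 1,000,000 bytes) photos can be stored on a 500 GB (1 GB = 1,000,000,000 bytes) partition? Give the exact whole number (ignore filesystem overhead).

51,440

Capacity: 500 GB = 500,000,000,000 bytes
Per item: 9.72 MB = 9,720,000 bytes
⌊500,000,000,000 / 9,720,000⌋ = 51,440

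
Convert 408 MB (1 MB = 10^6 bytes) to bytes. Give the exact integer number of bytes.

408,000,000 bytes

408 × 1,000,000 = 408,000,000 bytes  (1 MB = 10^6 bytes)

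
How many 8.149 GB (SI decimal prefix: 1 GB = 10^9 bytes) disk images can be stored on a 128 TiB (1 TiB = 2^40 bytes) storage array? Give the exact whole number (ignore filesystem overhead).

17,270

Capacity: 128 TiB = 140,737,488,355,328 bytes
Per item: 8.149 GB = 8,149,000,000 bytes
⌊140,737,488,355,328 / 8,149,000,000⌋ = 17,270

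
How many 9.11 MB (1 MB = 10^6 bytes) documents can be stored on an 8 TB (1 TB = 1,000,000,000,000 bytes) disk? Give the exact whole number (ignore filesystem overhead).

Capacity: 8 TB = 8,000,000,000,000 bytes
Per item: 9.11 MB = 9,110,000 bytes
⌊8,000,000,000,000 / 9,110,000⌋ = 878,155

878,155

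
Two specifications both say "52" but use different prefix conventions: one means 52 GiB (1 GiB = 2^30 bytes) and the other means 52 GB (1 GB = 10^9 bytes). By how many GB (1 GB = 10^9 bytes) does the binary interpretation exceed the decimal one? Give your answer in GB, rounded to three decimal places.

52 GiB = 52 × 1,073,741,824 = 55,834,574,848 bytes
52 GB = 52 × 1,000,000,000 = 52,000,000,000 bytes
difference = 3,834,574,848 bytes
3,834,574,848 / 1,000,000,000 = 3.835 GB

3.835 GB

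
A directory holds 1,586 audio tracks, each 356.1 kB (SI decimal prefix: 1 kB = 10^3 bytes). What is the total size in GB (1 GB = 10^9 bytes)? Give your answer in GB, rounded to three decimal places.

Total = 1,586 × 356.1 kB = 564774.6 kB
= 564774.6 × 1,000 bytes = 564,774,600 bytes
1 GB = 1,000,000,000 bytes
564,774,600 / 1,000,000,000 = 0.565 GB

0.565 GB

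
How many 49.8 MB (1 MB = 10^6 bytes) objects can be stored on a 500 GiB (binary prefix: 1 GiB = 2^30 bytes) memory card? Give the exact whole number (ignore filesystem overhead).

Capacity: 500 GiB = 536,870,912,000 bytes
Per item: 49.8 MB = 49,800,000 bytes
⌊536,870,912,000 / 49,800,000⌋ = 10,780

10,780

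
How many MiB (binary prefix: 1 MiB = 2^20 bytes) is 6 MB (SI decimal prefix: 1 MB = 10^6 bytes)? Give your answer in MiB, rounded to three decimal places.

6 MB = 6 × 10^6 bytes = 6,000,000 bytes
1 MiB = 2^20 bytes = 1,048,576 bytes
6,000,000 / 1,048,576 = 5.722 MiB

5.722 MiB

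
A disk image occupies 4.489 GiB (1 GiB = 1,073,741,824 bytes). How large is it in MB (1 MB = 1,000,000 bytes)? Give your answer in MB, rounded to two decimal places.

4,820.03 MB

4.489 GiB = 4.489 × 2^30 bytes = 4,820,027,047.936 bytes
1 MB = 1,000,000 bytes
4,820,027,047.936 / 1,000,000 = 4,820.03 MB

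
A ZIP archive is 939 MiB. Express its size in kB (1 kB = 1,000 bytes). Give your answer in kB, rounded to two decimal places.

939 MiB = 939 × 2^20 bytes = 984,612,864 bytes
1 kB = 10^3 bytes = 1,000 bytes
984,612,864 / 1,000 = 984,612.86 kB

984,612.86 kB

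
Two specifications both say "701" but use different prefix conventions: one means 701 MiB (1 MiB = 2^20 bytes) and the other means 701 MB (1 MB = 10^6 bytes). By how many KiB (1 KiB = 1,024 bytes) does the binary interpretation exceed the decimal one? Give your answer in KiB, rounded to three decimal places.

33,253.688 KiB

701 MiB = 701 × 1,048,576 = 735,051,776 bytes
701 MB = 701 × 1,000,000 = 701,000,000 bytes
difference = 34,051,776 bytes
34,051,776 / 1,024 = 33,253.688 KiB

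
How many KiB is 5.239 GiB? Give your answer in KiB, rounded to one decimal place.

5.239 GiB = 5.239 × 2^30 bytes = 5,625,333,415.936 bytes
1 KiB = 2^10 bytes = 1,024 bytes
5,625,333,415.936 / 1,024 = 5,493,489.7 KiB

5,493,489.7 KiB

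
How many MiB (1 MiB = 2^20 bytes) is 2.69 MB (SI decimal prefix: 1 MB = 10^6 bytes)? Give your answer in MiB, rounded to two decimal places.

2.57 MiB

2.69 MB = 2.69 × 10^6 bytes = 2,690,000 bytes
1 MiB = 1,048,576 bytes
2,690,000 / 1,048,576 = 2.57 MiB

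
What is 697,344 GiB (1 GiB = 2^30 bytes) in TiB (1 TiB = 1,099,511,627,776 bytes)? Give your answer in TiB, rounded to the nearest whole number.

697,344 GiB = 697,344 × 2^30 bytes = 748,767,418,515,456 bytes
1 TiB = 2^40 bytes = 1,099,511,627,776 bytes
748,767,418,515,456 / 1,099,511,627,776 = 681 TiB

681 TiB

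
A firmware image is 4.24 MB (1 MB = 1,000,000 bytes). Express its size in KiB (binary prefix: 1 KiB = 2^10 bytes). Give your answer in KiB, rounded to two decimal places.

4,140.63 KiB

4.24 MB = 4.24 × 10^6 bytes = 4,240,000 bytes
1 KiB = 1,024 bytes
4,240,000 / 1,024 = 4,140.63 KiB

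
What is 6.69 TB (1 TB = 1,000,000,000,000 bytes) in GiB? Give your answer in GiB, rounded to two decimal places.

6.69 TB = 6.69 × 10^12 bytes = 6,690,000,000,000 bytes
1 GiB = 1,073,741,824 bytes
6,690,000,000,000 / 1,073,741,824 = 6,230.55 GiB

6,230.55 GiB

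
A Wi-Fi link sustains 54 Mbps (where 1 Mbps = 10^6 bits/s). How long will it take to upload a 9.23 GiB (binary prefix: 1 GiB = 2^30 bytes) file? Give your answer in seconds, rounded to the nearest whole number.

1,468 seconds

9.23 GiB = 9,910,637,035.52 bytes = 79,285,096,284.16 bits
54 Mbps = 54,000,000 bits/s
time = 79,285,096,284.16 / 54,000,000 = 1,468 s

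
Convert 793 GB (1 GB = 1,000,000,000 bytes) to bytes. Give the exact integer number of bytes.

793,000,000,000 bytes

793 × 1,000,000,000 = 793,000,000,000 bytes  (1 GB = 10^9 bytes)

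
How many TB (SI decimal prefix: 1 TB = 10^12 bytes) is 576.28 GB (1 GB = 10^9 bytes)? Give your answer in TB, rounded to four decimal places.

576.28 GB × 1,000,000,000 bytes/GB = 576,280,000,000 bytes
1 TB = 1,000,000,000,000 bytes
576,280,000,000 / 1,000,000,000,000 = 0.5763 TB

0.5763 TB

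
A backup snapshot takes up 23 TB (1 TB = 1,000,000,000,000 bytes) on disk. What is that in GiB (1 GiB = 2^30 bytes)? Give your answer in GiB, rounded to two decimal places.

23 TB = 23 × 10^12 bytes = 23,000,000,000,000 bytes
1 GiB = 1,073,741,824 bytes
23,000,000,000,000 / 1,073,741,824 = 21,420.42 GiB

21,420.42 GiB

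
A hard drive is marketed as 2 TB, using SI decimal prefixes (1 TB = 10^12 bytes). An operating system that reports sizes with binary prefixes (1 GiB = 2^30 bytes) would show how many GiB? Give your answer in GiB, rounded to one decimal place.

1,862.6 GiB

2 TB = 2 × 10^12 bytes = 2,000,000,000,000 bytes
1 GiB = 1,073,741,824 bytes
2,000,000,000,000 / 1,073,741,824 = 1,862.6 GiB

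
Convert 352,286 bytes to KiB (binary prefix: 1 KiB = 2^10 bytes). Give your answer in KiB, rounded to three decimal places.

344.029 KiB

352,286 bytes given.
1 KiB = 1,024 bytes
352,286 / 1,024 = 344.029 KiB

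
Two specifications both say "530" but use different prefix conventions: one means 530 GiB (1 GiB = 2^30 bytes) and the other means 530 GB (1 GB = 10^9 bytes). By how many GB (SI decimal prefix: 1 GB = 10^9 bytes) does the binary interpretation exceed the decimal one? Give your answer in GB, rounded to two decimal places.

39.08 GB

530 GiB = 530 × 1,073,741,824 = 569,083,166,720 bytes
530 GB = 530 × 1,000,000,000 = 530,000,000,000 bytes
difference = 39,083,166,720 bytes
39,083,166,720 / 1,000,000,000 = 39.08 GB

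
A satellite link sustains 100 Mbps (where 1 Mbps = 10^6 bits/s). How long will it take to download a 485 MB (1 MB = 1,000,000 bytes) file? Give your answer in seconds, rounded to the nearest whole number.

485 MB = 485,000,000 bytes = 3,880,000,000 bits
100 Mbps = 100,000,000 bits/s
time = 3,880,000,000 / 100,000,000 = 39 s

39 seconds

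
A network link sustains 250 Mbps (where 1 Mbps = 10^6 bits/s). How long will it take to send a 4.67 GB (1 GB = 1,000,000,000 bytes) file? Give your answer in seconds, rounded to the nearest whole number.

4.67 GB = 4,670,000,000 bytes = 37,360,000,000 bits
250 Mbps = 250,000,000 bits/s
time = 37,360,000,000 / 250,000,000 = 149 s

149 seconds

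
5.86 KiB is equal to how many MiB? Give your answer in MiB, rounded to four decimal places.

0.0057 MiB

5.86 KiB × 1,024 bytes/KiB = 6,000.64 bytes
1 MiB = 2^20 bytes = 1,048,576 bytes
6,000.64 / 1,048,576 = 0.0057 MiB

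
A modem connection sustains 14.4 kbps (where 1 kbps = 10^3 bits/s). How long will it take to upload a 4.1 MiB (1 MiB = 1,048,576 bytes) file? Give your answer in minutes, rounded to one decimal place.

4.1 MiB = 4,299,161.6 bytes = 34,393,292.8 bits
14.4 kbps = 14,400 bits/s
time = 34,393,292.8 / 14,400 = 2,388.42 s
2,388.42 s / 60 = 39.8 minutes

39.8 minutes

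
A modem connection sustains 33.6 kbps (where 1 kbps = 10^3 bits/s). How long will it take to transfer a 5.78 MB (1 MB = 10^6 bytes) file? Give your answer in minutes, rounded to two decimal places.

5.78 MB = 5,780,000 bytes = 46,240,000 bits
33.6 kbps = 33,600 bits/s
time = 46,240,000 / 33,600 = 1,376.190 s
1,376.190 s / 60 = 22.94 minutes

22.94 minutes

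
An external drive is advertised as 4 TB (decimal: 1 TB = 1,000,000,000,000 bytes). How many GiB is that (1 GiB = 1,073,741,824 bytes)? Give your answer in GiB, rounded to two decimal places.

4 TB = 4 × 10^12 bytes = 4,000,000,000,000 bytes
1 GiB = 1,073,741,824 bytes
4,000,000,000,000 / 1,073,741,824 = 3,725.29 GiB

3,725.29 GiB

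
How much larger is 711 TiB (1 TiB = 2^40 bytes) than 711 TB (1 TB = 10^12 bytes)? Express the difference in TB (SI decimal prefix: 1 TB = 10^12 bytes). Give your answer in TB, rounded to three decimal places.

70.753 TB

711 TiB = 711 × 1,099,511,627,776 = 781,752,767,348,736 bytes
711 TB = 711 × 1,000,000,000,000 = 711,000,000,000,000 bytes
difference = 70,752,767,348,736 bytes
70,752,767,348,736 / 1,000,000,000,000 = 70.753 TB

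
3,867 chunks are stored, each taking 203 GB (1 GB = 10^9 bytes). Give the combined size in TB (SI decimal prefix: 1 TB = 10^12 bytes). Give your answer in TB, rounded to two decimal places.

785.00 TB

Total = 3,867 × 203 GB = 785,001 GB
= 785,001 × 1,000,000,000 bytes = 785,001,000,000,000 bytes
1 TB = 1,000,000,000,000 bytes
785,001,000,000,000 / 1,000,000,000,000 = 785.00 TB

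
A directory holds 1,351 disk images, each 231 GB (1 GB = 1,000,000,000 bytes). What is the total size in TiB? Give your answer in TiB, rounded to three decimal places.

Total = 1,351 × 231 GB = 312,081 GB
= 312,081 × 1,000,000,000 bytes = 312,081,000,000,000 bytes
1 TiB = 1,099,511,627,776 bytes
312,081,000,000,000 / 1,099,511,627,776 = 283.836 TiB

283.836 TiB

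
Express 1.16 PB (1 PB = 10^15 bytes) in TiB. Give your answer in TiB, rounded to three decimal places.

1,055.014 TiB

1.16 PB = 1.16 × 10^15 bytes = 1,160,000,000,000,000 bytes
1 TiB = 1,099,511,627,776 bytes
1,160,000,000,000,000 / 1,099,511,627,776 = 1,055.014 TiB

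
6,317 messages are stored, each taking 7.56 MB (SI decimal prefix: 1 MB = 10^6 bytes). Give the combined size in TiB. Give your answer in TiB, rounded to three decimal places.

Total = 6,317 × 7.56 MB = 47756.52 MB
= 47756.52 × 1,000,000 bytes = 47,756,520,000 bytes
1 TiB = 1,099,511,627,776 bytes
47,756,520,000 / 1,099,511,627,776 = 0.043 TiB

0.043 TiB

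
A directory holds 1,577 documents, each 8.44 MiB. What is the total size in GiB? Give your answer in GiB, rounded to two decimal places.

Total = 1,577 × 8.44 MiB = 13309.88 MiB
= 13309.88 × 1,048,576 bytes = 13,956,420,730.88 bytes
1 GiB = 1,073,741,824 bytes
13,956,420,730.88 / 1,073,741,824 = 13.00 GiB

13.00 GiB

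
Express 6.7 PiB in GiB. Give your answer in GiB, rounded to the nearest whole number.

7,025,459 GiB

6.7 PiB × 1,125,899,906,842,624 bytes/PiB = 7,543,529,375,845,580.8 bytes
1 GiB = 2^30 bytes = 1,073,741,824 bytes
7,543,529,375,845,580.8 / 1,073,741,824 = 7,025,459 GiB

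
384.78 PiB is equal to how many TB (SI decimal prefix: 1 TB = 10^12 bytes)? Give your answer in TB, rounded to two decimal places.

384.78 PiB = 384.78 × 2^50 bytes = 433,223,766,154,904,862.72 bytes
1 TB = 1,000,000,000,000 bytes
433,223,766,154,904,862.72 / 1,000,000,000,000 = 433,223.77 TB

433,223.77 TB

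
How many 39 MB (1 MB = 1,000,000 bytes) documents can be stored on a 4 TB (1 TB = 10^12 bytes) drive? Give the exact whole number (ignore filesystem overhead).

Capacity: 4 TB = 4,000,000,000,000 bytes
Per item: 39 MB = 39,000,000 bytes
⌊4,000,000,000,000 / 39,000,000⌋ = 102,564

102,564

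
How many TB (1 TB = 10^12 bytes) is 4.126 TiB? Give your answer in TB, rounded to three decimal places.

4.537 TB

4.126 TiB × 1,099,511,627,776 bytes/TiB = 4,536,584,976,203.776 bytes
1 TB = 1,000,000,000,000 bytes
4,536,584,976,203.776 / 1,000,000,000,000 = 4.537 TB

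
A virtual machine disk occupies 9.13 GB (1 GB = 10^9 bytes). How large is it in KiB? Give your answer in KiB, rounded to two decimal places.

8,916,015.63 KiB

9.13 GB = 9.13 × 10^9 bytes = 9,130,000,000 bytes
1 KiB = 2^10 bytes = 1,024 bytes
9,130,000,000 / 1,024 = 8,916,015.63 KiB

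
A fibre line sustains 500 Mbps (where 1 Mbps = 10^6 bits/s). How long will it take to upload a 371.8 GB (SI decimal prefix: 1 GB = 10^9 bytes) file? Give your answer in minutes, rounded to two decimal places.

371.8 GB = 371,800,000,000 bytes = 2,974,400,000,000 bits
500 Mbps = 500,000,000 bits/s
time = 2,974,400,000,000 / 500,000,000 = 5,948.800 s
5,948.800 s / 60 = 99.15 minutes

99.15 minutes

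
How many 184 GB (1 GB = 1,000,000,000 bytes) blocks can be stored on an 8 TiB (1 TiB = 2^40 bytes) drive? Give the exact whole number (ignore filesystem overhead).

Capacity: 8 TiB = 8,796,093,022,208 bytes
Per item: 184 GB = 184,000,000,000 bytes
⌊8,796,093,022,208 / 184,000,000,000⌋ = 47

47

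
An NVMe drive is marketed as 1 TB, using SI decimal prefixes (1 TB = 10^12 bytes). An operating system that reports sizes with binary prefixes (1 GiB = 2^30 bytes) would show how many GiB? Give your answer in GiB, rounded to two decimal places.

931.32 GiB

1 TB × 1,000,000,000,000 bytes/TB = 1,000,000,000,000 bytes
1 GiB = 2^30 bytes = 1,073,741,824 bytes
1,000,000,000,000 / 1,073,741,824 = 931.32 GiB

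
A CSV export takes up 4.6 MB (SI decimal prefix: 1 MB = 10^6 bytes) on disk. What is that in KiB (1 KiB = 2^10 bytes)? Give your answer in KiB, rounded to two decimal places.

4.6 MB = 4.6 × 10^6 bytes = 4,600,000 bytes
1 KiB = 2^10 bytes = 1,024 bytes
4,600,000 / 1,024 = 4,492.19 KiB

4,492.19 KiB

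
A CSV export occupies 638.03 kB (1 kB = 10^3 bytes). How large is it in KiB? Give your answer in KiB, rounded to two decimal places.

638.03 kB = 638.03 × 10^3 bytes = 638,030 bytes
1 KiB = 2^10 bytes = 1,024 bytes
638,030 / 1,024 = 623.08 KiB

623.08 KiB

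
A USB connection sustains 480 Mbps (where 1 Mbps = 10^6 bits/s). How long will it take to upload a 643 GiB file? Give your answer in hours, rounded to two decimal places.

643 GiB = 690,415,992,832 bytes = 5,523,327,942,656 bits
480 Mbps = 480,000,000 bits/s
time = 5,523,327,942,656 / 480,000,000 = 11,506.9332 s
11,506.9332 s / 3600 = 3.20 hours

3.20 hours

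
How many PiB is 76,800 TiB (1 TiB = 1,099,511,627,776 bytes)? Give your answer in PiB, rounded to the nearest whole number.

75 PiB

76,800 TiB = 76,800 × 2^40 bytes = 84,442,493,013,196,800 bytes
1 PiB = 2^50 bytes = 1,125,899,906,842,624 bytes
84,442,493,013,196,800 / 1,125,899,906,842,624 = 75 PiB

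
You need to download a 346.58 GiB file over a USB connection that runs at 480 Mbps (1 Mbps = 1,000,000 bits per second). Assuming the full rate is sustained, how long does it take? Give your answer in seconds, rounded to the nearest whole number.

6,202 seconds

346.58 GiB = 372,137,441,361.92 bytes = 2,977,099,530,895.36 bits
480 Mbps = 480,000,000 bits/s
time = 2,977,099,530,895.36 / 480,000,000 = 6,202 s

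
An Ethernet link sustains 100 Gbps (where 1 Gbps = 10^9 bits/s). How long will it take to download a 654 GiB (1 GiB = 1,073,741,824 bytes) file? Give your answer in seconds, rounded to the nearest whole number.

56 seconds

654 GiB = 702,227,152,896 bytes = 5,617,817,223,168 bits
100 Gbps = 100,000,000,000 bits/s
time = 5,617,817,223,168 / 100,000,000,000 = 56 s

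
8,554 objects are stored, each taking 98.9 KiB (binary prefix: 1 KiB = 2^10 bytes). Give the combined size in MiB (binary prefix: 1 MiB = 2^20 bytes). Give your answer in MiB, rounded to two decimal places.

826.16 MiB

Total = 8,554 × 98.9 KiB = 845990.6 KiB
= 845990.6 × 1,024 bytes = 866,294,374.4 bytes
1 MiB = 1,048,576 bytes
866,294,374.4 / 1,048,576 = 826.16 MiB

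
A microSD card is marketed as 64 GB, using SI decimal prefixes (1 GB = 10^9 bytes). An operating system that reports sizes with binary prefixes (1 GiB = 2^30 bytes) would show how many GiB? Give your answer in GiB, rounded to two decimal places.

64 GB × 1,000,000,000 bytes/GB = 64,000,000,000 bytes
1 GiB = 2^30 bytes = 1,073,741,824 bytes
64,000,000,000 / 1,073,741,824 = 59.60 GiB

59.60 GiB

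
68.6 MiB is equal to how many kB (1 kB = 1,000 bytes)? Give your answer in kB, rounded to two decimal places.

71,932.31 kB

68.6 MiB = 68.6 × 2^20 bytes = 71,932,313.6 bytes
1 kB = 1,000 bytes
71,932,313.6 / 1,000 = 71,932.31 kB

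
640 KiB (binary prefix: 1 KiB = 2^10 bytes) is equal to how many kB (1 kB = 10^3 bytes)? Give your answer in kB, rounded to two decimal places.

640 KiB × 1,024 bytes/KiB = 655,360 bytes
1 kB = 10^3 bytes = 1,000 bytes
655,360 / 1,000 = 655.36 kB

655.36 kB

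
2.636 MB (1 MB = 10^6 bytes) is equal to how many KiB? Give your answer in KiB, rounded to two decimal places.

2,574.22 KiB

2.636 MB × 1,000,000 bytes/MB = 2,636,000 bytes
1 KiB = 2^10 bytes = 1,024 bytes
2,636,000 / 1,024 = 2,574.22 KiB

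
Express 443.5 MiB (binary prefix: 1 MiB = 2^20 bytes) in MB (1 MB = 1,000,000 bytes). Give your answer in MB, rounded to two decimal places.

443.5 MiB = 443.5 × 2^20 bytes = 465,043,456 bytes
1 MB = 10^6 bytes = 1,000,000 bytes
465,043,456 / 1,000,000 = 465.04 MB

465.04 MB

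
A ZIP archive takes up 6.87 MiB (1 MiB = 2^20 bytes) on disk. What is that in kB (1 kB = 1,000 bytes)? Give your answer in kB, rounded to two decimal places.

7,203.72 kB

6.87 MiB = 6.87 × 2^20 bytes = 7,203,717.12 bytes
1 kB = 1,000 bytes
7,203,717.12 / 1,000 = 7,203.72 kB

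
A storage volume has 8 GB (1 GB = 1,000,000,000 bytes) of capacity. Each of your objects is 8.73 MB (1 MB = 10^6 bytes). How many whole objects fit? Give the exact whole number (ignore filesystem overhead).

Capacity: 8 GB = 8,000,000,000 bytes
Per item: 8.73 MB = 8,730,000 bytes
⌊8,000,000,000 / 8,730,000⌋ = 916

916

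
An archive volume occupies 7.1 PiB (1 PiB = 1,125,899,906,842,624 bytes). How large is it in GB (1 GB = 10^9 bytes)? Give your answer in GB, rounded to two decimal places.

7.1 PiB = 7.1 × 2^50 bytes = 7,993,889,338,582,630.4 bytes
1 GB = 10^9 bytes = 1,000,000,000 bytes
7,993,889,338,582,630.4 / 1,000,000,000 = 7,993,889.34 GB

7,993,889.34 GB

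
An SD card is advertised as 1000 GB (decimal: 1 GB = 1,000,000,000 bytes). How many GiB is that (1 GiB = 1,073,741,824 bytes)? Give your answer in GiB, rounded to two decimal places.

931.32 GiB

1000 GB = 1000 × 10^9 bytes = 1,000,000,000,000 bytes
1 GiB = 2^30 bytes = 1,073,741,824 bytes
1,000,000,000,000 / 1,073,741,824 = 931.32 GiB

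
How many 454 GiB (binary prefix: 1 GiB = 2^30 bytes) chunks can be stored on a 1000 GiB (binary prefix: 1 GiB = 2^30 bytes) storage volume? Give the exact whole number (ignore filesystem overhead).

2

Capacity: 1000 GiB = 1,073,741,824,000 bytes
Per item: 454 GiB = 487,478,788,096 bytes
⌊1,073,741,824,000 / 487,478,788,096⌋ = 2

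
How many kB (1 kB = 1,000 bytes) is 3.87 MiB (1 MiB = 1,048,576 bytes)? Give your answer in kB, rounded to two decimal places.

4,057.99 kB

3.87 MiB × 1,048,576 bytes/MiB = 4,057,989.12 bytes
1 kB = 10^3 bytes = 1,000 bytes
4,057,989.12 / 1,000 = 4,057.99 kB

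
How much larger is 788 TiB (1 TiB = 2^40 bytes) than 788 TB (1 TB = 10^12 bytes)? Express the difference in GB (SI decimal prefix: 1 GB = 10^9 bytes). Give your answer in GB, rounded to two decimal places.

788 TiB = 788 × 1,099,511,627,776 = 866,415,162,687,488 bytes
788 TB = 788 × 1,000,000,000,000 = 788,000,000,000,000 bytes
difference = 78,415,162,687,488 bytes
78,415,162,687,488 / 1,000,000,000 = 78,415.16 GB

78,415.16 GB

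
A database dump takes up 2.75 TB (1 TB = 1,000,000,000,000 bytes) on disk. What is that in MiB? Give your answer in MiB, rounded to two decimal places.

2.75 TB × 1,000,000,000,000 bytes/TB = 2,750,000,000,000 bytes
1 MiB = 1,048,576 bytes
2,750,000,000,000 / 1,048,576 = 2,622,604.37 MiB

2,622,604.37 MiB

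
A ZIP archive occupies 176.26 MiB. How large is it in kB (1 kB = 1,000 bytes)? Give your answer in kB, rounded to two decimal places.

184,822.01 kB

176.26 MiB = 176.26 × 2^20 bytes = 184,822,005.76 bytes
1 kB = 10^3 bytes = 1,000 bytes
184,822,005.76 / 1,000 = 184,822.01 kB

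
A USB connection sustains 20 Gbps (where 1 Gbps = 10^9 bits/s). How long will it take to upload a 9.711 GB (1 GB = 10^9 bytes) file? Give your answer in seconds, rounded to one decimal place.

3.9 seconds

9.711 GB = 9,711,000,000 bytes = 77,688,000,000 bits
20 Gbps = 20,000,000,000 bits/s
time = 77,688,000,000 / 20,000,000,000 = 3.9 s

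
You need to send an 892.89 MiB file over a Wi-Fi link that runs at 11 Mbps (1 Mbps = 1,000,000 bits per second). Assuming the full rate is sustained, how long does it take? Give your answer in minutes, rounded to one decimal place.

11.3 minutes

892.89 MiB = 936,263,024.64 bytes = 7,490,104,197.12 bits
11 Mbps = 11,000,000 bits/s
time = 7,490,104,197.12 / 11,000,000 = 680.92 s
680.92 s / 60 = 11.3 minutes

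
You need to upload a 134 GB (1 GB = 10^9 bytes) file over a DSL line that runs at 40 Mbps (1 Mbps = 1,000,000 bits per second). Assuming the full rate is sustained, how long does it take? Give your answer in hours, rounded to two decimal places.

134 GB = 134,000,000,000 bytes = 1,072,000,000,000 bits
40 Mbps = 40,000,000 bits/s
time = 1,072,000,000,000 / 40,000,000 = 26,800.0000 s
26,800.0000 s / 3600 = 7.44 hours

7.44 hours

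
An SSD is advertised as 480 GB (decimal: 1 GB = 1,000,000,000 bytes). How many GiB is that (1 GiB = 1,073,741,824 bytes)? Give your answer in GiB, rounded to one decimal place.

480 GB × 1,000,000,000 bytes/GB = 480,000,000,000 bytes
1 GiB = 2^30 bytes = 1,073,741,824 bytes
480,000,000,000 / 1,073,741,824 = 447.0 GiB

447.0 GiB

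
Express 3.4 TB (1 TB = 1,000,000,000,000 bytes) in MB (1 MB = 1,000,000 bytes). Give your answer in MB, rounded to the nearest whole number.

3.4 TB × 1,000,000,000,000 bytes/TB = 3,400,000,000,000 bytes
1 MB = 1,000,000 bytes
3,400,000,000,000 / 1,000,000 = 3,400,000 MB

3,400,000 MB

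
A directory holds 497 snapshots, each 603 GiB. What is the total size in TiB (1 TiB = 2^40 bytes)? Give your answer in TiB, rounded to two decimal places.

292.67 TiB

Total = 497 × 603 GiB = 299,691 GiB
= 299,691 × 1,073,741,824 bytes = 321,790,760,976,384 bytes
1 TiB = 1,099,511,627,776 bytes
321,790,760,976,384 / 1,099,511,627,776 = 292.67 TiB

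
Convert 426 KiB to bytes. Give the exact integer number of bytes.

426 × 1,024 = 436,224 bytes  (1 KiB = 2^10 bytes)

436,224 bytes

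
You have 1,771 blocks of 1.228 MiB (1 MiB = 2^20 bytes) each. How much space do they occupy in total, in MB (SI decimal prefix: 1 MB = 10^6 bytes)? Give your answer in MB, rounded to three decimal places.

2,280.431 MB

Total = 1,771 × 1.228 MiB = 2174.788 MiB
= 2174.788 × 1,048,576 bytes = 2,280,430,501.888 bytes
1 MB = 1,000,000 bytes
2,280,430,501.888 / 1,000,000 = 2,280.431 MB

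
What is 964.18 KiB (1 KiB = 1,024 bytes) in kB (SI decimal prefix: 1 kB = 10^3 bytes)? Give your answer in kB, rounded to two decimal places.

987.32 kB

964.18 KiB = 964.18 × 2^10 bytes = 987,320.32 bytes
1 kB = 10^3 bytes = 1,000 bytes
987,320.32 / 1,000 = 987.32 kB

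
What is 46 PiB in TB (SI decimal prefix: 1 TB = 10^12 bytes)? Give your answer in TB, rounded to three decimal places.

51,791.396 TB

46 PiB × 1,125,899,906,842,624 bytes/PiB = 51,791,395,714,760,704 bytes
1 TB = 1,000,000,000,000 bytes
51,791,395,714,760,704 / 1,000,000,000,000 = 51,791.396 TB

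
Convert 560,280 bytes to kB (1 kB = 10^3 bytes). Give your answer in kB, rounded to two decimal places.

560.28 kB

560,280 bytes given.
1 kB = 1,000 bytes
560,280 / 1,000 = 560.28 kB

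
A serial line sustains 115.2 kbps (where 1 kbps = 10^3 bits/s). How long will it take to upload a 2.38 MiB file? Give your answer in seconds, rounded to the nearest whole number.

173 seconds

2.38 MiB = 2,495,610.88 bytes = 19,964,887.04 bits
115.2 kbps = 115,200 bits/s
time = 19,964,887.04 / 115,200 = 173 s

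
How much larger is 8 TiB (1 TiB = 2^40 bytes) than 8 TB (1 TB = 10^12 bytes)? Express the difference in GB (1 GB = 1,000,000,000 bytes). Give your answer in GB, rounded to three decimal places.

796.093 GB

8 TiB = 8 × 1,099,511,627,776 = 8,796,093,022,208 bytes
8 TB = 8 × 1,000,000,000,000 = 8,000,000,000,000 bytes
difference = 796,093,022,208 bytes
796,093,022,208 / 1,000,000,000 = 796.093 GB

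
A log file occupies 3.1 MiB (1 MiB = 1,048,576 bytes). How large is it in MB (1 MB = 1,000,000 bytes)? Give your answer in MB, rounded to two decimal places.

3.25 MB

3.1 MiB × 1,048,576 bytes/MiB = 3,250,585.6 bytes
1 MB = 1,000,000 bytes
3,250,585.6 / 1,000,000 = 3.25 MB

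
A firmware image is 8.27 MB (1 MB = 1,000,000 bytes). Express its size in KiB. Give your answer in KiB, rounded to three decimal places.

8,076.172 KiB

8.27 MB = 8.27 × 10^6 bytes = 8,270,000 bytes
1 KiB = 2^10 bytes = 1,024 bytes
8,270,000 / 1,024 = 8,076.172 KiB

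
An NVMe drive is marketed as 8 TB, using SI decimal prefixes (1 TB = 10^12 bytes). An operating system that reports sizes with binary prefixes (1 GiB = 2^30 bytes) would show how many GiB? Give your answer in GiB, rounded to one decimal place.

7,450.6 GiB

8 TB × 1,000,000,000,000 bytes/TB = 8,000,000,000,000 bytes
1 GiB = 2^30 bytes = 1,073,741,824 bytes
8,000,000,000,000 / 1,073,741,824 = 7,450.6 GiB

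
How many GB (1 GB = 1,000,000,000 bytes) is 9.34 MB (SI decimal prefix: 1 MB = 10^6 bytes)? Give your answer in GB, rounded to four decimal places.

0.0093 GB

9.34 MB × 1,000,000 bytes/MB = 9,340,000 bytes
1 GB = 10^9 bytes = 1,000,000,000 bytes
9,340,000 / 1,000,000,000 = 0.0093 GB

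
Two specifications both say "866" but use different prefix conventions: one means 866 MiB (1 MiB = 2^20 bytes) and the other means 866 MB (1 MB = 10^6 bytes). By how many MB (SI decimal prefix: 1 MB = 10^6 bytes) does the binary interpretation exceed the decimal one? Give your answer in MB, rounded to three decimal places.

866 MiB = 866 × 1,048,576 = 908,066,816 bytes
866 MB = 866 × 1,000,000 = 866,000,000 bytes
difference = 42,066,816 bytes
42,066,816 / 1,000,000 = 42.067 MB

42.067 MB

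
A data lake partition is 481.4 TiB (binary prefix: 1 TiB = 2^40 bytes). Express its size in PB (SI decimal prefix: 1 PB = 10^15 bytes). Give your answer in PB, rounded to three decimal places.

481.4 TiB = 481.4 × 2^40 bytes = 529,304,897,611,366.4 bytes
1 PB = 1,000,000,000,000,000 bytes
529,304,897,611,366.4 / 1,000,000,000,000,000 = 0.529 PB

0.529 PB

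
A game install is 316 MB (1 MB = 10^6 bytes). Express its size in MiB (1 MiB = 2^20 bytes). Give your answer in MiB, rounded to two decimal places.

316 MB = 316 × 10^6 bytes = 316,000,000 bytes
1 MiB = 2^20 bytes = 1,048,576 bytes
316,000,000 / 1,048,576 = 301.36 MiB

301.36 MiB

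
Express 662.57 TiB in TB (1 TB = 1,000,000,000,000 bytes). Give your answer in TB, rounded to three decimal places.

662.57 TiB = 662.57 × 2^40 bytes = 728,503,419,215,544.32 bytes
1 TB = 10^12 bytes = 1,000,000,000,000 bytes
728,503,419,215,544.32 / 1,000,000,000,000 = 728.503 TB

728.503 TB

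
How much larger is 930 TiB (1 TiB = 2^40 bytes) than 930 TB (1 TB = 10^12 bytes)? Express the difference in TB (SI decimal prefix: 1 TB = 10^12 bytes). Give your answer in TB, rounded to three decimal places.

930 TiB = 930 × 1,099,511,627,776 = 1,022,545,813,831,680 bytes
930 TB = 930 × 1,000,000,000,000 = 930,000,000,000,000 bytes
difference = 92,545,813,831,680 bytes
92,545,813,831,680 / 1,000,000,000,000 = 92.546 TB

92.546 TB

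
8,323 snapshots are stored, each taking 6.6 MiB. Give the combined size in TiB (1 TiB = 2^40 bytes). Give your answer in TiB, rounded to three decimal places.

Total = 8,323 × 6.6 MiB = 54931.8 MiB
= 54931.8 × 1,048,576 bytes = 57,600,167,116.8 bytes
1 TiB = 1,099,511,627,776 bytes
57,600,167,116.8 / 1,099,511,627,776 = 0.052 TiB

0.052 TiB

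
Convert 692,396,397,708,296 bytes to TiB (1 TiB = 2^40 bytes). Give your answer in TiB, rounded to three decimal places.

629.731 TiB

692,396,397,708,296 bytes given.
1 TiB = 1,099,511,627,776 bytes
692,396,397,708,296 / 1,099,511,627,776 = 629.731 TiB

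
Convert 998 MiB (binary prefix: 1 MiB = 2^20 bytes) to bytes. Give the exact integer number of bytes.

1,046,478,848 bytes

998 × 1,048,576 = 1,046,478,848 bytes  (1 MiB = 2^20 bytes)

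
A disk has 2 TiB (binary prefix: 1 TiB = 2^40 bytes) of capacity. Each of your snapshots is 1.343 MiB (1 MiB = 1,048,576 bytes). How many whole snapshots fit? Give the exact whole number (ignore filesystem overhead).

1,561,542

Capacity: 2 TiB = 2,199,023,255,552 bytes
Per item: 1.343 MiB = 1,408,237.568 bytes
⌊2,199,023,255,552 / 1,408,237.568⌋ = 1,561,542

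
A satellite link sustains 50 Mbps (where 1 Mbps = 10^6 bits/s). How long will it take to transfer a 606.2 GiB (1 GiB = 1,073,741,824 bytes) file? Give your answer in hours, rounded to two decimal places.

28.93 hours

606.2 GiB = 650,902,293,708.8 bytes = 5,207,218,349,670.4 bits
50 Mbps = 50,000,000 bits/s
time = 5,207,218,349,670.4 / 50,000,000 = 104,144.3670 s
104,144.3670 s / 3600 = 28.93 hours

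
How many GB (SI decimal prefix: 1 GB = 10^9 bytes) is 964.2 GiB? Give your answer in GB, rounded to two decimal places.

1,035.30 GB

964.2 GiB = 964.2 × 2^30 bytes = 1,035,301,866,700.8 bytes
1 GB = 10^9 bytes = 1,000,000,000 bytes
1,035,301,866,700.8 / 1,000,000,000 = 1,035.30 GB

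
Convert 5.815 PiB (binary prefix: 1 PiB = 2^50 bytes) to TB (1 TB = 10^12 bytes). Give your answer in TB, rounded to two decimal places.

6,547.11 TB

5.815 PiB = 5.815 × 2^50 bytes = 6,547,107,958,289,858.56 bytes
1 TB = 1,000,000,000,000 bytes
6,547,107,958,289,858.56 / 1,000,000,000,000 = 6,547.11 TB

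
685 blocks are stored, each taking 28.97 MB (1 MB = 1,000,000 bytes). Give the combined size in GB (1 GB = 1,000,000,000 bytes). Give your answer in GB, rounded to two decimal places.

19.84 GB

Total = 685 × 28.97 MB = 19844.45 MB
= 19844.45 × 1,000,000 bytes = 19,844,450,000 bytes
1 GB = 1,000,000,000 bytes
19,844,450,000 / 1,000,000,000 = 19.84 GB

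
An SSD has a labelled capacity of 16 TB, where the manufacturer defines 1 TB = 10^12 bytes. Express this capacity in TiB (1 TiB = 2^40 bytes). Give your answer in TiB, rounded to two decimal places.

16 TB = 16 × 10^12 bytes = 16,000,000,000,000 bytes
1 TiB = 1,099,511,627,776 bytes
16,000,000,000,000 / 1,099,511,627,776 = 14.55 TiB

14.55 TiB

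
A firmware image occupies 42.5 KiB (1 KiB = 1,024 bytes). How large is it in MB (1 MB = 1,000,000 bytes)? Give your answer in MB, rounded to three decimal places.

42.5 KiB = 42.5 × 2^10 bytes = 43,520 bytes
1 MB = 1,000,000 bytes
43,520 / 1,000,000 = 0.044 MB

0.044 MB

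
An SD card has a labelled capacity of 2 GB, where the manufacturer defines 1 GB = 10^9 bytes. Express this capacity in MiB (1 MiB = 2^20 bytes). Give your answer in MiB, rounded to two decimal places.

2 GB = 2 × 10^9 bytes = 2,000,000,000 bytes
1 MiB = 2^20 bytes = 1,048,576 bytes
2,000,000,000 / 1,048,576 = 1,907.35 MiB

1,907.35 MiB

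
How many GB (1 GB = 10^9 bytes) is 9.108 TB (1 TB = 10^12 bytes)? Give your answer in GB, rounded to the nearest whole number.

9.108 TB = 9.108 × 10^12 bytes = 9,108,000,000,000 bytes
1 GB = 1,000,000,000 bytes
9,108,000,000,000 / 1,000,000,000 = 9,108 GB

9,108 GB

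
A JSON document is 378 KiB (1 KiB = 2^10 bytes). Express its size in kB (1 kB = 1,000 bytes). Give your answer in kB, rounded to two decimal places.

378 KiB = 378 × 2^10 bytes = 387,072 bytes
1 kB = 1,000 bytes
387,072 / 1,000 = 387.07 kB

387.07 kB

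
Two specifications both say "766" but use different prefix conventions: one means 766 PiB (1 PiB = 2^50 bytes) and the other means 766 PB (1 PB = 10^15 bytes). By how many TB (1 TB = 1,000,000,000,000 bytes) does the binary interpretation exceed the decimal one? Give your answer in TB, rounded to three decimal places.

766 PiB = 766 × 1,125,899,906,842,624 = 862,439,328,641,449,984 bytes
766 PB = 766 × 1,000,000,000,000,000 = 766,000,000,000,000,000 bytes
difference = 96,439,328,641,449,984 bytes
96,439,328,641,449,984 / 1,000,000,000,000 = 96,439.329 TB

96,439.329 TB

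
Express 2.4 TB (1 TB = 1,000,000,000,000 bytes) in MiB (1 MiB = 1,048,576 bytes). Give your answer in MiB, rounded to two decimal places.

2,288,818.36 MiB

2.4 TB × 1,000,000,000,000 bytes/TB = 2,400,000,000,000 bytes
1 MiB = 1,048,576 bytes
2,400,000,000,000 / 1,048,576 = 2,288,818.36 MiB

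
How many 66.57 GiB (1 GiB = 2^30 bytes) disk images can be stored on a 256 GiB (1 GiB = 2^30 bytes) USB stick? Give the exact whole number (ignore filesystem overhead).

Capacity: 256 GiB = 274,877,906,944 bytes
Per item: 66.57 GiB = 71,478,993,223.68 bytes
⌊274,877,906,944 / 71,478,993,223.68⌋ = 3

3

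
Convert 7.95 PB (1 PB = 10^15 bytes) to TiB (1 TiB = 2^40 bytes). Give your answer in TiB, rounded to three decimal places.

7.95 PB × 1,000,000,000,000,000 bytes/PB = 7,950,000,000,000,000 bytes
1 TiB = 2^40 bytes = 1,099,511,627,776 bytes
7,950,000,000,000,000 / 1,099,511,627,776 = 7,230.483 TiB

7,230.483 TiB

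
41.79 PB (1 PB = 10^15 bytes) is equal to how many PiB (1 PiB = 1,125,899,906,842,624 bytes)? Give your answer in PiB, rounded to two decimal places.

37.12 PiB

41.79 PB × 1,000,000,000,000,000 bytes/PB = 41,790,000,000,000,000 bytes
1 PiB = 1,125,899,906,842,624 bytes
41,790,000,000,000,000 / 1,125,899,906,842,624 = 37.12 PiB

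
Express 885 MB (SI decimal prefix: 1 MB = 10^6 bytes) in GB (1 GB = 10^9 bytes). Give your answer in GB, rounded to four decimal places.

0.8850 GB

885 MB × 1,000,000 bytes/MB = 885,000,000 bytes
1 GB = 1,000,000,000 bytes
885,000,000 / 1,000,000,000 = 0.8850 GB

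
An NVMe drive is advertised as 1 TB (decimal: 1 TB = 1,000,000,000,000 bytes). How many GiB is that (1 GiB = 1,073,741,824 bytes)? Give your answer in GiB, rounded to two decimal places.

1 TB × 1,000,000,000,000 bytes/TB = 1,000,000,000,000 bytes
1 GiB = 1,073,741,824 bytes
1,000,000,000,000 / 1,073,741,824 = 931.32 GiB

931.32 GiB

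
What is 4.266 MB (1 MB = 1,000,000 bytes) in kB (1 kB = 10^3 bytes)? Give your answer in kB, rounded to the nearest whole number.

4.266 MB = 4.266 × 10^6 bytes = 4,266,000 bytes
1 kB = 1,000 bytes
4,266,000 / 1,000 = 4,266 kB

4,266 kB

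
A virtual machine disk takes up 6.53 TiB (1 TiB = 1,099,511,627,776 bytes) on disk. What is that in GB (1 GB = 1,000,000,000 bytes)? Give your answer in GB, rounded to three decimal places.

6.53 TiB × 1,099,511,627,776 bytes/TiB = 7,179,810,929,377.28 bytes
1 GB = 1,000,000,000 bytes
7,179,810,929,377.28 / 1,000,000,000 = 7,179.811 GB

7,179.811 GB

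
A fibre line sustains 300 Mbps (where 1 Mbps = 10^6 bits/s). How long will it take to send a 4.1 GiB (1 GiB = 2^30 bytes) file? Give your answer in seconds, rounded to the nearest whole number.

4.1 GiB = 4,402,341,478.4 bytes = 35,218,731,827.2 bits
300 Mbps = 300,000,000 bits/s
time = 35,218,731,827.2 / 300,000,000 = 117 s

117 seconds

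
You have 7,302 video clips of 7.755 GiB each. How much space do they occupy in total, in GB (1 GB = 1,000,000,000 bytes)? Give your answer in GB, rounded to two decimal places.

60,802.79 GB

Total = 7,302 × 7.755 GiB = 56627.01 GiB
= 56627.01 × 1,073,741,824 bytes = 60,802,789,005,066.24 bytes
1 GB = 1,000,000,000 bytes
60,802,789,005,066.24 / 1,000,000,000 = 60,802.79 GB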